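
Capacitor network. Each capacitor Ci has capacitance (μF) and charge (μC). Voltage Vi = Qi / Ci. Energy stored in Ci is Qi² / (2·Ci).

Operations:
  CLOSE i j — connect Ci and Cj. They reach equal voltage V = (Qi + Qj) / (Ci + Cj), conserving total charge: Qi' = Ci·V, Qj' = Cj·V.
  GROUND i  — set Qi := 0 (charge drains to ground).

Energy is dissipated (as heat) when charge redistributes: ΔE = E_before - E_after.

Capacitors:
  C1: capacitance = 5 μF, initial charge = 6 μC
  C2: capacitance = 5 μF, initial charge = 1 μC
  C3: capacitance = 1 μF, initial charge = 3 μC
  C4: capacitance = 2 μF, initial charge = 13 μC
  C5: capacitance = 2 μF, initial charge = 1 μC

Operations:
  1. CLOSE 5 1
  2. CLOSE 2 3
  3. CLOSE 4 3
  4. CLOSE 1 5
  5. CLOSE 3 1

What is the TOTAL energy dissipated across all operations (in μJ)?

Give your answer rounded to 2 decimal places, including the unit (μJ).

Answer: 20.23 μJ

Derivation:
Initial: C1(5μF, Q=6μC, V=1.20V), C2(5μF, Q=1μC, V=0.20V), C3(1μF, Q=3μC, V=3.00V), C4(2μF, Q=13μC, V=6.50V), C5(2μF, Q=1μC, V=0.50V)
Op 1: CLOSE 5-1: Q_total=7.00, C_total=7.00, V=1.00; Q5=2.00, Q1=5.00; dissipated=0.350
Op 2: CLOSE 2-3: Q_total=4.00, C_total=6.00, V=0.67; Q2=3.33, Q3=0.67; dissipated=3.267
Op 3: CLOSE 4-3: Q_total=13.67, C_total=3.00, V=4.56; Q4=9.11, Q3=4.56; dissipated=11.343
Op 4: CLOSE 1-5: Q_total=7.00, C_total=7.00, V=1.00; Q1=5.00, Q5=2.00; dissipated=0.000
Op 5: CLOSE 3-1: Q_total=9.56, C_total=6.00, V=1.59; Q3=1.59, Q1=7.96; dissipated=5.267
Total dissipated: 20.227 μJ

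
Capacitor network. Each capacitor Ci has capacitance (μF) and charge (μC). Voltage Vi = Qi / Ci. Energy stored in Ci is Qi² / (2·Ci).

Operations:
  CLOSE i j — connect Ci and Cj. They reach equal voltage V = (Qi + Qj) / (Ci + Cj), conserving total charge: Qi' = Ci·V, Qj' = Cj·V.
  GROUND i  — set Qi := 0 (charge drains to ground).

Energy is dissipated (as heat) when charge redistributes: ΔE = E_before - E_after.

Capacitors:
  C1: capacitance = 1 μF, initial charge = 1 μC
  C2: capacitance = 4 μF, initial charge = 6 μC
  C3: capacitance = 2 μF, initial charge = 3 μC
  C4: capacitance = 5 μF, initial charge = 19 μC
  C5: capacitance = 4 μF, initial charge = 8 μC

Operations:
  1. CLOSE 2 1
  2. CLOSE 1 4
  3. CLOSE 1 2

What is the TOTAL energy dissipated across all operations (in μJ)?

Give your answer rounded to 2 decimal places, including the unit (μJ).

Answer: 4.10 μJ

Derivation:
Initial: C1(1μF, Q=1μC, V=1.00V), C2(4μF, Q=6μC, V=1.50V), C3(2μF, Q=3μC, V=1.50V), C4(5μF, Q=19μC, V=3.80V), C5(4μF, Q=8μC, V=2.00V)
Op 1: CLOSE 2-1: Q_total=7.00, C_total=5.00, V=1.40; Q2=5.60, Q1=1.40; dissipated=0.100
Op 2: CLOSE 1-4: Q_total=20.40, C_total=6.00, V=3.40; Q1=3.40, Q4=17.00; dissipated=2.400
Op 3: CLOSE 1-2: Q_total=9.00, C_total=5.00, V=1.80; Q1=1.80, Q2=7.20; dissipated=1.600
Total dissipated: 4.100 μJ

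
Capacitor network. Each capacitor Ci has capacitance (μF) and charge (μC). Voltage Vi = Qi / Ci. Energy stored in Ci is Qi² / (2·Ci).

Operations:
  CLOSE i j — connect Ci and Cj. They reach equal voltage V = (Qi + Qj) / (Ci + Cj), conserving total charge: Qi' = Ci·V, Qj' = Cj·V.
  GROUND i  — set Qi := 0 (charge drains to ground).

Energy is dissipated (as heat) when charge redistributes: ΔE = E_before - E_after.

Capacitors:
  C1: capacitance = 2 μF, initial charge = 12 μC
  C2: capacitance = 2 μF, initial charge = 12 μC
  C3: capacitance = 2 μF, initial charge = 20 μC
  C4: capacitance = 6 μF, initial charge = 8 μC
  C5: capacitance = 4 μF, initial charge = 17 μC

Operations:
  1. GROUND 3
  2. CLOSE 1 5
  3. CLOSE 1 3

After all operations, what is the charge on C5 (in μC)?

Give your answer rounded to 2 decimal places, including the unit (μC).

Initial: C1(2μF, Q=12μC, V=6.00V), C2(2μF, Q=12μC, V=6.00V), C3(2μF, Q=20μC, V=10.00V), C4(6μF, Q=8μC, V=1.33V), C5(4μF, Q=17μC, V=4.25V)
Op 1: GROUND 3: Q3=0; energy lost=100.000
Op 2: CLOSE 1-5: Q_total=29.00, C_total=6.00, V=4.83; Q1=9.67, Q5=19.33; dissipated=2.042
Op 3: CLOSE 1-3: Q_total=9.67, C_total=4.00, V=2.42; Q1=4.83, Q3=4.83; dissipated=11.681
Final charges: Q1=4.83, Q2=12.00, Q3=4.83, Q4=8.00, Q5=19.33

Answer: 19.33 μC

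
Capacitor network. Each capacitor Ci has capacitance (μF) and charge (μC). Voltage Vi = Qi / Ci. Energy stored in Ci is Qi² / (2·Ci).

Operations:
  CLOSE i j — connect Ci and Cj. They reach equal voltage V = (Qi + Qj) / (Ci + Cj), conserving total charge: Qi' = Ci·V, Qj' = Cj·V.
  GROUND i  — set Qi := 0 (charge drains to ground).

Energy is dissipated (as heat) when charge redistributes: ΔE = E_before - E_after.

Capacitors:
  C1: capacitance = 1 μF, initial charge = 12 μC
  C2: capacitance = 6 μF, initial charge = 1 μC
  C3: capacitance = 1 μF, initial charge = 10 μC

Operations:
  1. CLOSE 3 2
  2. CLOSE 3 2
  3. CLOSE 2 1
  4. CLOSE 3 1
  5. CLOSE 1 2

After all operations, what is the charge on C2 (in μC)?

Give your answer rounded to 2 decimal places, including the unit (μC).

Answer: 17.73 μC

Derivation:
Initial: C1(1μF, Q=12μC, V=12.00V), C2(6μF, Q=1μC, V=0.17V), C3(1μF, Q=10μC, V=10.00V)
Op 1: CLOSE 3-2: Q_total=11.00, C_total=7.00, V=1.57; Q3=1.57, Q2=9.43; dissipated=41.440
Op 2: CLOSE 3-2: Q_total=11.00, C_total=7.00, V=1.57; Q3=1.57, Q2=9.43; dissipated=0.000
Op 3: CLOSE 2-1: Q_total=21.43, C_total=7.00, V=3.06; Q2=18.37, Q1=3.06; dissipated=46.609
Op 4: CLOSE 3-1: Q_total=4.63, C_total=2.00, V=2.32; Q3=2.32, Q1=2.32; dissipated=0.555
Op 5: CLOSE 1-2: Q_total=20.68, C_total=7.00, V=2.95; Q1=2.95, Q2=17.73; dissipated=0.238
Final charges: Q1=2.95, Q2=17.73, Q3=2.32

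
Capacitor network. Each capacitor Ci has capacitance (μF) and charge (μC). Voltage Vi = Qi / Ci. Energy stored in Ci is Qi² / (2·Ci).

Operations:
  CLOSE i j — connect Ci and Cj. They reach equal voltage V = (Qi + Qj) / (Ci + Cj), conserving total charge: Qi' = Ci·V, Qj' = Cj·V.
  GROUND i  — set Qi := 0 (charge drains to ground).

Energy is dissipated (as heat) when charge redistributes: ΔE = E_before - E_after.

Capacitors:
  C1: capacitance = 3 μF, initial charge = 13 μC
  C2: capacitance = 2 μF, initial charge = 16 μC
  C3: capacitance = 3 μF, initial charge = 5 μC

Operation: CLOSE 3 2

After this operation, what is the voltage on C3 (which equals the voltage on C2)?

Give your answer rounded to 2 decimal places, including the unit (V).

Answer: 4.20 V

Derivation:
Initial: C1(3μF, Q=13μC, V=4.33V), C2(2μF, Q=16μC, V=8.00V), C3(3μF, Q=5μC, V=1.67V)
Op 1: CLOSE 3-2: Q_total=21.00, C_total=5.00, V=4.20; Q3=12.60, Q2=8.40; dissipated=24.067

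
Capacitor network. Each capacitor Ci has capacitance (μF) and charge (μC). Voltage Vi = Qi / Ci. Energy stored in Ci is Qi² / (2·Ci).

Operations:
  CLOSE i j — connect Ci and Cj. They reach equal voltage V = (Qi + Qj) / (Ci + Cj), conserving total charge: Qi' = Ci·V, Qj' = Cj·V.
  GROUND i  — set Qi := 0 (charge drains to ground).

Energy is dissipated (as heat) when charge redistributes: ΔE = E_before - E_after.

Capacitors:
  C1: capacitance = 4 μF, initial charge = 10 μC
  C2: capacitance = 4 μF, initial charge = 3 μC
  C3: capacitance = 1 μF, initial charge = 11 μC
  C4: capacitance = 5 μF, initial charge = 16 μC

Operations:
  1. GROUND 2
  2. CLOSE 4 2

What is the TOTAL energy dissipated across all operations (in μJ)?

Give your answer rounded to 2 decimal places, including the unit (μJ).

Answer: 12.50 μJ

Derivation:
Initial: C1(4μF, Q=10μC, V=2.50V), C2(4μF, Q=3μC, V=0.75V), C3(1μF, Q=11μC, V=11.00V), C4(5μF, Q=16μC, V=3.20V)
Op 1: GROUND 2: Q2=0; energy lost=1.125
Op 2: CLOSE 4-2: Q_total=16.00, C_total=9.00, V=1.78; Q4=8.89, Q2=7.11; dissipated=11.378
Total dissipated: 12.503 μJ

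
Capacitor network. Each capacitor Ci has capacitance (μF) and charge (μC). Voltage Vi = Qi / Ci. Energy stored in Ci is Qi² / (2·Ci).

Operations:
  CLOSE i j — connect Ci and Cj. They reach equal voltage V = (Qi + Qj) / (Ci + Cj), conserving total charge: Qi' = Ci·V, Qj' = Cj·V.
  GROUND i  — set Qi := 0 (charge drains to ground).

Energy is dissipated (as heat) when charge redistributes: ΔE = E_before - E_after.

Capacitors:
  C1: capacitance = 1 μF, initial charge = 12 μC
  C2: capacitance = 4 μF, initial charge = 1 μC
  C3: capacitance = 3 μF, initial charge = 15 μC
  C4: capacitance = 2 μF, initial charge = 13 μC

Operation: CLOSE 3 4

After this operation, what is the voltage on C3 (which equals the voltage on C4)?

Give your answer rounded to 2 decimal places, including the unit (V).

Answer: 5.60 V

Derivation:
Initial: C1(1μF, Q=12μC, V=12.00V), C2(4μF, Q=1μC, V=0.25V), C3(3μF, Q=15μC, V=5.00V), C4(2μF, Q=13μC, V=6.50V)
Op 1: CLOSE 3-4: Q_total=28.00, C_total=5.00, V=5.60; Q3=16.80, Q4=11.20; dissipated=1.350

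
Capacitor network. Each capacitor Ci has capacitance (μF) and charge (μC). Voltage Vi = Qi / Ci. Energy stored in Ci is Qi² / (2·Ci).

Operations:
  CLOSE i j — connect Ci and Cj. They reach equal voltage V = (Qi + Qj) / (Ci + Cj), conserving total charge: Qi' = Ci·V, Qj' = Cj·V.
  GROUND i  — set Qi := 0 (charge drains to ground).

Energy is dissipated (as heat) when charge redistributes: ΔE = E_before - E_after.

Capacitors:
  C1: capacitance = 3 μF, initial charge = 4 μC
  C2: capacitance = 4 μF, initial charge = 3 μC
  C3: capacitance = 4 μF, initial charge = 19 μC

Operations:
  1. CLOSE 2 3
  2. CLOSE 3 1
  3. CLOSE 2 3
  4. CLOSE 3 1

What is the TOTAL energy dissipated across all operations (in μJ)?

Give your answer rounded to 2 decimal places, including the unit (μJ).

Answer: 18.17 μJ

Derivation:
Initial: C1(3μF, Q=4μC, V=1.33V), C2(4μF, Q=3μC, V=0.75V), C3(4μF, Q=19μC, V=4.75V)
Op 1: CLOSE 2-3: Q_total=22.00, C_total=8.00, V=2.75; Q2=11.00, Q3=11.00; dissipated=16.000
Op 2: CLOSE 3-1: Q_total=15.00, C_total=7.00, V=2.14; Q3=8.57, Q1=6.43; dissipated=1.720
Op 3: CLOSE 2-3: Q_total=19.57, C_total=8.00, V=2.45; Q2=9.79, Q3=9.79; dissipated=0.369
Op 4: CLOSE 3-1: Q_total=16.21, C_total=7.00, V=2.32; Q3=9.27, Q1=6.95; dissipated=0.079
Total dissipated: 18.168 μJ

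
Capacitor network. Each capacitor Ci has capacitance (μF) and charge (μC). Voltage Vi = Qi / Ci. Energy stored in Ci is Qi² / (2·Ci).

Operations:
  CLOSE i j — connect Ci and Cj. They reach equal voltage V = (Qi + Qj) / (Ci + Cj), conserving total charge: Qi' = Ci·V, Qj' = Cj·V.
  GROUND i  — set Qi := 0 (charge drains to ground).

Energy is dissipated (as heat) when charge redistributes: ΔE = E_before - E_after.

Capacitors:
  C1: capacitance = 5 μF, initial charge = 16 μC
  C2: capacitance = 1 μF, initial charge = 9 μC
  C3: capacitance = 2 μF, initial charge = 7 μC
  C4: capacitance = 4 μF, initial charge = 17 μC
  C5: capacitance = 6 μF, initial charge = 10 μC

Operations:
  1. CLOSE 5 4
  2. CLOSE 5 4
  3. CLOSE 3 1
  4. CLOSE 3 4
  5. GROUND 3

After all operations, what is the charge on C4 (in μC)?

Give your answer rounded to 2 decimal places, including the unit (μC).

Initial: C1(5μF, Q=16μC, V=3.20V), C2(1μF, Q=9μC, V=9.00V), C3(2μF, Q=7μC, V=3.50V), C4(4μF, Q=17μC, V=4.25V), C5(6μF, Q=10μC, V=1.67V)
Op 1: CLOSE 5-4: Q_total=27.00, C_total=10.00, V=2.70; Q5=16.20, Q4=10.80; dissipated=8.008
Op 2: CLOSE 5-4: Q_total=27.00, C_total=10.00, V=2.70; Q5=16.20, Q4=10.80; dissipated=0.000
Op 3: CLOSE 3-1: Q_total=23.00, C_total=7.00, V=3.29; Q3=6.57, Q1=16.43; dissipated=0.064
Op 4: CLOSE 3-4: Q_total=17.37, C_total=6.00, V=2.90; Q3=5.79, Q4=11.58; dissipated=0.229
Op 5: GROUND 3: Q3=0; energy lost=8.382
Final charges: Q1=16.43, Q2=9.00, Q3=0.00, Q4=11.58, Q5=16.20

Answer: 11.58 μC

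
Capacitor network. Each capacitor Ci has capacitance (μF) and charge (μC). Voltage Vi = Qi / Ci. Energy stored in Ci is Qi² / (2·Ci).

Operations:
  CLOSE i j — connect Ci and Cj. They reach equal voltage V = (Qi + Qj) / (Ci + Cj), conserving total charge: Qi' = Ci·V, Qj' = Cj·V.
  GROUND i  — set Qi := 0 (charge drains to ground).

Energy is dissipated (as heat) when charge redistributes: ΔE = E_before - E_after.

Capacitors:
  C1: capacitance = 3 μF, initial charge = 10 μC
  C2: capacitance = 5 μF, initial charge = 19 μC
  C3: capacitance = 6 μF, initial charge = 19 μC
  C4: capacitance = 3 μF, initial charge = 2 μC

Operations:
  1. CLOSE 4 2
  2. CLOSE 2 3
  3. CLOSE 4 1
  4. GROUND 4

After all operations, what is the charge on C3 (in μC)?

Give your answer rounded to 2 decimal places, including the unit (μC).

Answer: 17.52 μC

Derivation:
Initial: C1(3μF, Q=10μC, V=3.33V), C2(5μF, Q=19μC, V=3.80V), C3(6μF, Q=19μC, V=3.17V), C4(3μF, Q=2μC, V=0.67V)
Op 1: CLOSE 4-2: Q_total=21.00, C_total=8.00, V=2.62; Q4=7.88, Q2=13.12; dissipated=9.204
Op 2: CLOSE 2-3: Q_total=32.12, C_total=11.00, V=2.92; Q2=14.60, Q3=17.52; dissipated=0.400
Op 3: CLOSE 4-1: Q_total=17.88, C_total=6.00, V=2.98; Q4=8.94, Q1=8.94; dissipated=0.376
Op 4: GROUND 4: Q4=0; energy lost=13.313
Final charges: Q1=8.94, Q2=14.60, Q3=17.52, Q4=0.00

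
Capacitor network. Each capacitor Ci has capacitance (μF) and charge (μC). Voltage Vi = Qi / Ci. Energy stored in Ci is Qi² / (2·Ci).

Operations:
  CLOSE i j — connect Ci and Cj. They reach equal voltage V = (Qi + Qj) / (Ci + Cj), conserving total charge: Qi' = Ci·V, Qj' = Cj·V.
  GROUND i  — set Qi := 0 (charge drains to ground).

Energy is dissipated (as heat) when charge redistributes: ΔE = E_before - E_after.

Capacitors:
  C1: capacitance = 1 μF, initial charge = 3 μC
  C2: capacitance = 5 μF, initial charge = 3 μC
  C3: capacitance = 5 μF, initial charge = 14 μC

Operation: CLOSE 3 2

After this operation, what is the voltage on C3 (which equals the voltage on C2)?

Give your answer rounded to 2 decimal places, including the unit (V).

Initial: C1(1μF, Q=3μC, V=3.00V), C2(5μF, Q=3μC, V=0.60V), C3(5μF, Q=14μC, V=2.80V)
Op 1: CLOSE 3-2: Q_total=17.00, C_total=10.00, V=1.70; Q3=8.50, Q2=8.50; dissipated=6.050

Answer: 1.70 V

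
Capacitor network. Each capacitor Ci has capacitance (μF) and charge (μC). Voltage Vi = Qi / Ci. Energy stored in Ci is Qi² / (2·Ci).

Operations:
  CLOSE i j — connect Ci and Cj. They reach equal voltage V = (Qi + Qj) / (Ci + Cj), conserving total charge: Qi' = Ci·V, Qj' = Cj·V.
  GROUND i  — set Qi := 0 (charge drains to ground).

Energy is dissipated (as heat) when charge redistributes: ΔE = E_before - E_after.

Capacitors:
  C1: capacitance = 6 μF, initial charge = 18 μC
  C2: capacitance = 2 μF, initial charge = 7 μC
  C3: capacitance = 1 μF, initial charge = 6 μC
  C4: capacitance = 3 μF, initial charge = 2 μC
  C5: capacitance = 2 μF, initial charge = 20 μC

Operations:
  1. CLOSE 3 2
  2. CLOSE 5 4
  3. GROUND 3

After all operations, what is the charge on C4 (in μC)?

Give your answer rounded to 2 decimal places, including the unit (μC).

Answer: 13.20 μC

Derivation:
Initial: C1(6μF, Q=18μC, V=3.00V), C2(2μF, Q=7μC, V=3.50V), C3(1μF, Q=6μC, V=6.00V), C4(3μF, Q=2μC, V=0.67V), C5(2μF, Q=20μC, V=10.00V)
Op 1: CLOSE 3-2: Q_total=13.00, C_total=3.00, V=4.33; Q3=4.33, Q2=8.67; dissipated=2.083
Op 2: CLOSE 5-4: Q_total=22.00, C_total=5.00, V=4.40; Q5=8.80, Q4=13.20; dissipated=52.267
Op 3: GROUND 3: Q3=0; energy lost=9.389
Final charges: Q1=18.00, Q2=8.67, Q3=0.00, Q4=13.20, Q5=8.80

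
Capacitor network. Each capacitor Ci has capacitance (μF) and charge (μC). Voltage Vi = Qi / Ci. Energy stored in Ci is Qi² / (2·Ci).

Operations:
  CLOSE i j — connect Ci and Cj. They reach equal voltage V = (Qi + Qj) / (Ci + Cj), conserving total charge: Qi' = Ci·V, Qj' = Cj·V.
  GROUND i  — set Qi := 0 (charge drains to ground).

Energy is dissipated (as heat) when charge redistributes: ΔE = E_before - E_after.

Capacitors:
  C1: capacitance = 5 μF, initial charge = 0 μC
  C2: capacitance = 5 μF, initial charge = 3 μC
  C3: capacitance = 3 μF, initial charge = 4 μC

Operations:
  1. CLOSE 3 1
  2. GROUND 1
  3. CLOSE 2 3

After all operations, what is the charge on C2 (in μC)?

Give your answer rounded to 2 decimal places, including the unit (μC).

Answer: 2.81 μC

Derivation:
Initial: C1(5μF, Q=0μC, V=0.00V), C2(5μF, Q=3μC, V=0.60V), C3(3μF, Q=4μC, V=1.33V)
Op 1: CLOSE 3-1: Q_total=4.00, C_total=8.00, V=0.50; Q3=1.50, Q1=2.50; dissipated=1.667
Op 2: GROUND 1: Q1=0; energy lost=0.625
Op 3: CLOSE 2-3: Q_total=4.50, C_total=8.00, V=0.56; Q2=2.81, Q3=1.69; dissipated=0.009
Final charges: Q1=0.00, Q2=2.81, Q3=1.69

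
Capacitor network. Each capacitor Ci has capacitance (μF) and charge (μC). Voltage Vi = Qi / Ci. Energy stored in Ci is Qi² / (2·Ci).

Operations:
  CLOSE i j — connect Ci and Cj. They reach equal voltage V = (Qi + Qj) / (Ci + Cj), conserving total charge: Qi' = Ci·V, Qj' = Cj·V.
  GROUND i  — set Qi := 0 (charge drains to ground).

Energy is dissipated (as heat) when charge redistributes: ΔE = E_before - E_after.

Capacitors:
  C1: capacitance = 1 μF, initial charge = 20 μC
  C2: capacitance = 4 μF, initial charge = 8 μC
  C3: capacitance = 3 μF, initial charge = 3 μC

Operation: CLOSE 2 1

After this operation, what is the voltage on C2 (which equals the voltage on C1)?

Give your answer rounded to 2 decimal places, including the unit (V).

Answer: 5.60 V

Derivation:
Initial: C1(1μF, Q=20μC, V=20.00V), C2(4μF, Q=8μC, V=2.00V), C3(3μF, Q=3μC, V=1.00V)
Op 1: CLOSE 2-1: Q_total=28.00, C_total=5.00, V=5.60; Q2=22.40, Q1=5.60; dissipated=129.600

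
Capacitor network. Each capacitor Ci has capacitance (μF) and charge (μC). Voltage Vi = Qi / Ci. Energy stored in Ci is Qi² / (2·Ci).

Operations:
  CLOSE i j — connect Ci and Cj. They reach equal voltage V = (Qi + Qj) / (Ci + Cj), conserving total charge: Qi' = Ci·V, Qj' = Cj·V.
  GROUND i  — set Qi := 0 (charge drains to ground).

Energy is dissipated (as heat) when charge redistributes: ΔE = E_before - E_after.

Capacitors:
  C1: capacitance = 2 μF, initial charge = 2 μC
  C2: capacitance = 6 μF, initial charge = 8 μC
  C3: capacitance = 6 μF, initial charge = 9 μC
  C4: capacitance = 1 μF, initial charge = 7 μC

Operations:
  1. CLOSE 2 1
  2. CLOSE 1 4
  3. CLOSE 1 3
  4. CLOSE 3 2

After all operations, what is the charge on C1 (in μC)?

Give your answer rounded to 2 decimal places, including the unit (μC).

Initial: C1(2μF, Q=2μC, V=1.00V), C2(6μF, Q=8μC, V=1.33V), C3(6μF, Q=9μC, V=1.50V), C4(1μF, Q=7μC, V=7.00V)
Op 1: CLOSE 2-1: Q_total=10.00, C_total=8.00, V=1.25; Q2=7.50, Q1=2.50; dissipated=0.083
Op 2: CLOSE 1-4: Q_total=9.50, C_total=3.00, V=3.17; Q1=6.33, Q4=3.17; dissipated=11.021
Op 3: CLOSE 1-3: Q_total=15.33, C_total=8.00, V=1.92; Q1=3.83, Q3=11.50; dissipated=2.083
Op 4: CLOSE 3-2: Q_total=19.00, C_total=12.00, V=1.58; Q3=9.50, Q2=9.50; dissipated=0.667
Final charges: Q1=3.83, Q2=9.50, Q3=9.50, Q4=3.17

Answer: 3.83 μC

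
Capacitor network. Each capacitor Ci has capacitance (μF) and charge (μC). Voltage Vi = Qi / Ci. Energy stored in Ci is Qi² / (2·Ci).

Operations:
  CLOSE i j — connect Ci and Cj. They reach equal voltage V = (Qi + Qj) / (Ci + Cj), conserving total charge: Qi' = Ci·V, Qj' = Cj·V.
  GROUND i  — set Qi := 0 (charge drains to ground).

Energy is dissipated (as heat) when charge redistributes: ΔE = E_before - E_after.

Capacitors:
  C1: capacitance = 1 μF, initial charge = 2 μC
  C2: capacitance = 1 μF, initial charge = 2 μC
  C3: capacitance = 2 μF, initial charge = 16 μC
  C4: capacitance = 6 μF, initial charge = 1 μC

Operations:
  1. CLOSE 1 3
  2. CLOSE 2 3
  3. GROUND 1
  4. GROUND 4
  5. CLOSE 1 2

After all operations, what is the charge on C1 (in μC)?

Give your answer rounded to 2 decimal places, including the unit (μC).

Initial: C1(1μF, Q=2μC, V=2.00V), C2(1μF, Q=2μC, V=2.00V), C3(2μF, Q=16μC, V=8.00V), C4(6μF, Q=1μC, V=0.17V)
Op 1: CLOSE 1-3: Q_total=18.00, C_total=3.00, V=6.00; Q1=6.00, Q3=12.00; dissipated=12.000
Op 2: CLOSE 2-3: Q_total=14.00, C_total=3.00, V=4.67; Q2=4.67, Q3=9.33; dissipated=5.333
Op 3: GROUND 1: Q1=0; energy lost=18.000
Op 4: GROUND 4: Q4=0; energy lost=0.083
Op 5: CLOSE 1-2: Q_total=4.67, C_total=2.00, V=2.33; Q1=2.33, Q2=2.33; dissipated=5.444
Final charges: Q1=2.33, Q2=2.33, Q3=9.33, Q4=0.00

Answer: 2.33 μC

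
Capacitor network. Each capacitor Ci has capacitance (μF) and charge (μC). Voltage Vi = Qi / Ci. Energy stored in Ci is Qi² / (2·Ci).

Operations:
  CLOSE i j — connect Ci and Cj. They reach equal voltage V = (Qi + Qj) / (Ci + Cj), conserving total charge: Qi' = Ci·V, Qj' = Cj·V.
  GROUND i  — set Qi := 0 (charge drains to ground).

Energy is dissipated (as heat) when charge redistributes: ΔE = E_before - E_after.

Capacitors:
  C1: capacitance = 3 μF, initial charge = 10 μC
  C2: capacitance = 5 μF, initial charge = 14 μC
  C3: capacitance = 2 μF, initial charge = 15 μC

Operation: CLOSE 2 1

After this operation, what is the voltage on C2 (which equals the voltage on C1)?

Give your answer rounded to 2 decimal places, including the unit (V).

Answer: 3.00 V

Derivation:
Initial: C1(3μF, Q=10μC, V=3.33V), C2(5μF, Q=14μC, V=2.80V), C3(2μF, Q=15μC, V=7.50V)
Op 1: CLOSE 2-1: Q_total=24.00, C_total=8.00, V=3.00; Q2=15.00, Q1=9.00; dissipated=0.267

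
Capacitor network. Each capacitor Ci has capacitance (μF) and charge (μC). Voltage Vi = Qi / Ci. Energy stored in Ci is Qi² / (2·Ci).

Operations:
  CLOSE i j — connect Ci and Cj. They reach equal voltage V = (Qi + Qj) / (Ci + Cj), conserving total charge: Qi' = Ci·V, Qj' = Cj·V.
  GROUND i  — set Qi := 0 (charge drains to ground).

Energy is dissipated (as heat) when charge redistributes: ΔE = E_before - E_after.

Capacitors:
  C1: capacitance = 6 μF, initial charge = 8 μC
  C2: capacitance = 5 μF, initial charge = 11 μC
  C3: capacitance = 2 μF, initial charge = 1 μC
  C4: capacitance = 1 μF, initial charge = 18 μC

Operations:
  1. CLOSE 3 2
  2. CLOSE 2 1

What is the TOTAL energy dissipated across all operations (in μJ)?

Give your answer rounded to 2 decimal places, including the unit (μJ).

Answer: 2.26 μJ

Derivation:
Initial: C1(6μF, Q=8μC, V=1.33V), C2(5μF, Q=11μC, V=2.20V), C3(2μF, Q=1μC, V=0.50V), C4(1μF, Q=18μC, V=18.00V)
Op 1: CLOSE 3-2: Q_total=12.00, C_total=7.00, V=1.71; Q3=3.43, Q2=8.57; dissipated=2.064
Op 2: CLOSE 2-1: Q_total=16.57, C_total=11.00, V=1.51; Q2=7.53, Q1=9.04; dissipated=0.198
Total dissipated: 2.262 μJ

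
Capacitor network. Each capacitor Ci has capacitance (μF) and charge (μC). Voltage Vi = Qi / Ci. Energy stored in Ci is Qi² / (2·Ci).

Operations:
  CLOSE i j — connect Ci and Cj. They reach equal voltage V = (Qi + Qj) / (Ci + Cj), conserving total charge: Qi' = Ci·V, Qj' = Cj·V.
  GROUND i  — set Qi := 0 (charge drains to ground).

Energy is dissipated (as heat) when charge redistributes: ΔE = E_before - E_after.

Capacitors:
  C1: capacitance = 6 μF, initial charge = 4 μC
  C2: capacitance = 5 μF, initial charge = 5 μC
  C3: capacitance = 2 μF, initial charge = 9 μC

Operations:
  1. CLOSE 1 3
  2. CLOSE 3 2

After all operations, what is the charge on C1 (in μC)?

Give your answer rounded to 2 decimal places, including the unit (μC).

Initial: C1(6μF, Q=4μC, V=0.67V), C2(5μF, Q=5μC, V=1.00V), C3(2μF, Q=9μC, V=4.50V)
Op 1: CLOSE 1-3: Q_total=13.00, C_total=8.00, V=1.62; Q1=9.75, Q3=3.25; dissipated=11.021
Op 2: CLOSE 3-2: Q_total=8.25, C_total=7.00, V=1.18; Q3=2.36, Q2=5.89; dissipated=0.279
Final charges: Q1=9.75, Q2=5.89, Q3=2.36

Answer: 9.75 μC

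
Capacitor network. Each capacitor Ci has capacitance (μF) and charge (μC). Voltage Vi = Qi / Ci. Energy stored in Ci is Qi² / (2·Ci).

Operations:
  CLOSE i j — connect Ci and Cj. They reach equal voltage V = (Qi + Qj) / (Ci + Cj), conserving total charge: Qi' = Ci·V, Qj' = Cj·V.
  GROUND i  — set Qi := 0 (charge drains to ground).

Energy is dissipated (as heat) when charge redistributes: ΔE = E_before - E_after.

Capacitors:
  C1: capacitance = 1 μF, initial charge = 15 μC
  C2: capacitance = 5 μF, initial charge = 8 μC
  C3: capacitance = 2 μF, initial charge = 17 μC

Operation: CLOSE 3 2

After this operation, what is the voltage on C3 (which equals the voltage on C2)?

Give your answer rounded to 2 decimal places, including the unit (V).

Initial: C1(1μF, Q=15μC, V=15.00V), C2(5μF, Q=8μC, V=1.60V), C3(2μF, Q=17μC, V=8.50V)
Op 1: CLOSE 3-2: Q_total=25.00, C_total=7.00, V=3.57; Q3=7.14, Q2=17.86; dissipated=34.007

Answer: 3.57 V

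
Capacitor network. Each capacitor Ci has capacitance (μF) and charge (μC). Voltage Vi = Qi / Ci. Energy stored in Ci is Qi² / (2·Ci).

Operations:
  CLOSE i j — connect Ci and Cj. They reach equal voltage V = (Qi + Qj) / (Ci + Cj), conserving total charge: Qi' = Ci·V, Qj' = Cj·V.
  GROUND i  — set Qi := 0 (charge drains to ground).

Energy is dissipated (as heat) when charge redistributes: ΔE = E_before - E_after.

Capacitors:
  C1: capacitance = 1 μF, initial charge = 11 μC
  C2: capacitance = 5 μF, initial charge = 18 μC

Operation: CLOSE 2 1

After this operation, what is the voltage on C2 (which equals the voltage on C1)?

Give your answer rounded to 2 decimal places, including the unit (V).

Initial: C1(1μF, Q=11μC, V=11.00V), C2(5μF, Q=18μC, V=3.60V)
Op 1: CLOSE 2-1: Q_total=29.00, C_total=6.00, V=4.83; Q2=24.17, Q1=4.83; dissipated=22.817

Answer: 4.83 V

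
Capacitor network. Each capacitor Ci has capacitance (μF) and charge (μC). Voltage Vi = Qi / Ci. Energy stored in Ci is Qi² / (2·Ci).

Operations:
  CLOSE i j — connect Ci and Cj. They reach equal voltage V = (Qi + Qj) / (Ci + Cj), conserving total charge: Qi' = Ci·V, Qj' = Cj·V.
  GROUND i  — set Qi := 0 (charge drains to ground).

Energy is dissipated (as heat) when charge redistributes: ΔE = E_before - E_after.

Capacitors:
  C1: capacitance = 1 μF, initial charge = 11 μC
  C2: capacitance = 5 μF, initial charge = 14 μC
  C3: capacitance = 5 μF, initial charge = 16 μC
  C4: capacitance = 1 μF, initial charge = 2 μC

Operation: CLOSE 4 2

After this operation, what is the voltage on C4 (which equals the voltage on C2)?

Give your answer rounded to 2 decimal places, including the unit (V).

Answer: 2.67 V

Derivation:
Initial: C1(1μF, Q=11μC, V=11.00V), C2(5μF, Q=14μC, V=2.80V), C3(5μF, Q=16μC, V=3.20V), C4(1μF, Q=2μC, V=2.00V)
Op 1: CLOSE 4-2: Q_total=16.00, C_total=6.00, V=2.67; Q4=2.67, Q2=13.33; dissipated=0.267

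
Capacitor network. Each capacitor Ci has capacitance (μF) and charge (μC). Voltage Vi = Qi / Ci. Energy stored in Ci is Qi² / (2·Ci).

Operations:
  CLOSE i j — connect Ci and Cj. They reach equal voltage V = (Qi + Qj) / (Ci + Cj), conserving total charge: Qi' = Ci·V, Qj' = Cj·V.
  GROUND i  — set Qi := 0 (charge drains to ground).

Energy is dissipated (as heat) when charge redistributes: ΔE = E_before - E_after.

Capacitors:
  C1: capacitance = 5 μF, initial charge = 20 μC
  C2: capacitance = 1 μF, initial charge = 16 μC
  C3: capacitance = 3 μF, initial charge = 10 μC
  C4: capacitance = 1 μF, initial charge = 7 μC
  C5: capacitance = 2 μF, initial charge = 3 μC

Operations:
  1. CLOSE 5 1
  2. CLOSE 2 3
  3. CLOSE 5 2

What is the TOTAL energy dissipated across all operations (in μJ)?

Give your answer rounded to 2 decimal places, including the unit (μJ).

Initial: C1(5μF, Q=20μC, V=4.00V), C2(1μF, Q=16μC, V=16.00V), C3(3μF, Q=10μC, V=3.33V), C4(1μF, Q=7μC, V=7.00V), C5(2μF, Q=3μC, V=1.50V)
Op 1: CLOSE 5-1: Q_total=23.00, C_total=7.00, V=3.29; Q5=6.57, Q1=16.43; dissipated=4.464
Op 2: CLOSE 2-3: Q_total=26.00, C_total=4.00, V=6.50; Q2=6.50, Q3=19.50; dissipated=60.167
Op 3: CLOSE 5-2: Q_total=13.07, C_total=3.00, V=4.36; Q5=8.71, Q2=4.36; dissipated=3.444
Total dissipated: 68.075 μJ

Answer: 68.07 μJ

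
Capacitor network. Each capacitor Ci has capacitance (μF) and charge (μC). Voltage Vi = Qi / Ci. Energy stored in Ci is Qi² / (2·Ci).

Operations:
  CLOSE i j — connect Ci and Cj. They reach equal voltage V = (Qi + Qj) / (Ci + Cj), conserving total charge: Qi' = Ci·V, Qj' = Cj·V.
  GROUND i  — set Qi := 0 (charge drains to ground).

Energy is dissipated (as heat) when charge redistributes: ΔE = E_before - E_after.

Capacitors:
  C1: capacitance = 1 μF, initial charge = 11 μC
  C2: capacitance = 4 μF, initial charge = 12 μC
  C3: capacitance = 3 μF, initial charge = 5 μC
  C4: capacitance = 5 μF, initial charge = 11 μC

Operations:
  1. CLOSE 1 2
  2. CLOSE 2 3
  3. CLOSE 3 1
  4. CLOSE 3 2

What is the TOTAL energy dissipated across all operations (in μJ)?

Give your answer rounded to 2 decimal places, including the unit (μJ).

Initial: C1(1μF, Q=11μC, V=11.00V), C2(4μF, Q=12μC, V=3.00V), C3(3μF, Q=5μC, V=1.67V), C4(5μF, Q=11μC, V=2.20V)
Op 1: CLOSE 1-2: Q_total=23.00, C_total=5.00, V=4.60; Q1=4.60, Q2=18.40; dissipated=25.600
Op 2: CLOSE 2-3: Q_total=23.40, C_total=7.00, V=3.34; Q2=13.37, Q3=10.03; dissipated=7.375
Op 3: CLOSE 3-1: Q_total=14.63, C_total=4.00, V=3.66; Q3=10.97, Q1=3.66; dissipated=0.593
Op 4: CLOSE 3-2: Q_total=24.34, C_total=7.00, V=3.48; Q3=10.43, Q2=13.91; dissipated=0.085
Total dissipated: 33.653 μJ

Answer: 33.65 μJ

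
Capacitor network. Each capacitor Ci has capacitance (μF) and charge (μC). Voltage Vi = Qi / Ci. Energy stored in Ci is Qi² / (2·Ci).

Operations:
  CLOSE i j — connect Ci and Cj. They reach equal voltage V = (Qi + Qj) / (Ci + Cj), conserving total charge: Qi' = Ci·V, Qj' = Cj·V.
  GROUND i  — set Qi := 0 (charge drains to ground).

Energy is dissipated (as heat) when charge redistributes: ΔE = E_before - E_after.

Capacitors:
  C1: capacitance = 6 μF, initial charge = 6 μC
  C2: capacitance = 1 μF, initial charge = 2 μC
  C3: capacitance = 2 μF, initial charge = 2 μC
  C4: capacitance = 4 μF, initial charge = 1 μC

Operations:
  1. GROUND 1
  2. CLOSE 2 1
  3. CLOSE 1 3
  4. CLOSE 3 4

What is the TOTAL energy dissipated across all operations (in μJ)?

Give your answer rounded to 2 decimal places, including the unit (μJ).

Initial: C1(6μF, Q=6μC, V=1.00V), C2(1μF, Q=2μC, V=2.00V), C3(2μF, Q=2μC, V=1.00V), C4(4μF, Q=1μC, V=0.25V)
Op 1: GROUND 1: Q1=0; energy lost=3.000
Op 2: CLOSE 2-1: Q_total=2.00, C_total=7.00, V=0.29; Q2=0.29, Q1=1.71; dissipated=1.714
Op 3: CLOSE 1-3: Q_total=3.71, C_total=8.00, V=0.46; Q1=2.79, Q3=0.93; dissipated=0.383
Op 4: CLOSE 3-4: Q_total=1.93, C_total=6.00, V=0.32; Q3=0.64, Q4=1.29; dissipated=0.031
Total dissipated: 5.128 μJ

Answer: 5.13 μJ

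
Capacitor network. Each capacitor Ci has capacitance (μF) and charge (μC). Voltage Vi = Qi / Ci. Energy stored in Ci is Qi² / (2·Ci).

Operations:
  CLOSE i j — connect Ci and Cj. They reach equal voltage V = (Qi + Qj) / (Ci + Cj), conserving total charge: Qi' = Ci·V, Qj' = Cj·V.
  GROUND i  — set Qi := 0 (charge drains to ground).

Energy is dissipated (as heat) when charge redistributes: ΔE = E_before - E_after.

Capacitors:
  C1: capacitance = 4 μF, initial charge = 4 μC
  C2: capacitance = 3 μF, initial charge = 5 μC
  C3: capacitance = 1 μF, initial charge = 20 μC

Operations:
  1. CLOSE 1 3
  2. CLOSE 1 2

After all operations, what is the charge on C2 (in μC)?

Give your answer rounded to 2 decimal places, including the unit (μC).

Answer: 10.37 μC

Derivation:
Initial: C1(4μF, Q=4μC, V=1.00V), C2(3μF, Q=5μC, V=1.67V), C3(1μF, Q=20μC, V=20.00V)
Op 1: CLOSE 1-3: Q_total=24.00, C_total=5.00, V=4.80; Q1=19.20, Q3=4.80; dissipated=144.400
Op 2: CLOSE 1-2: Q_total=24.20, C_total=7.00, V=3.46; Q1=13.83, Q2=10.37; dissipated=8.415
Final charges: Q1=13.83, Q2=10.37, Q3=4.80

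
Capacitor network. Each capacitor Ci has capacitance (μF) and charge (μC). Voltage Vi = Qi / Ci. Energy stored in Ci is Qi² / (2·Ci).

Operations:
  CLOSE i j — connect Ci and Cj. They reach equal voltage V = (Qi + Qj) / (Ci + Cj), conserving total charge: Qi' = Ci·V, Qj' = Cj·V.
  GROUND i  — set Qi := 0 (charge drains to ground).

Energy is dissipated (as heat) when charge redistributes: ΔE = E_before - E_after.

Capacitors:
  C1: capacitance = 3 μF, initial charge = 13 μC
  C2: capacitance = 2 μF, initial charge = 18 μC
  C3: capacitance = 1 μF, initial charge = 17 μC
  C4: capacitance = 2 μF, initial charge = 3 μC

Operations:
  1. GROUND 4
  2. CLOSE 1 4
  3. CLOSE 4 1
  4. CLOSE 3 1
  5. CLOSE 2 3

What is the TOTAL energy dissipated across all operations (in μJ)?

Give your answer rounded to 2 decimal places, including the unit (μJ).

Initial: C1(3μF, Q=13μC, V=4.33V), C2(2μF, Q=18μC, V=9.00V), C3(1μF, Q=17μC, V=17.00V), C4(2μF, Q=3μC, V=1.50V)
Op 1: GROUND 4: Q4=0; energy lost=2.250
Op 2: CLOSE 1-4: Q_total=13.00, C_total=5.00, V=2.60; Q1=7.80, Q4=5.20; dissipated=11.267
Op 3: CLOSE 4-1: Q_total=13.00, C_total=5.00, V=2.60; Q4=5.20, Q1=7.80; dissipated=0.000
Op 4: CLOSE 3-1: Q_total=24.80, C_total=4.00, V=6.20; Q3=6.20, Q1=18.60; dissipated=77.760
Op 5: CLOSE 2-3: Q_total=24.20, C_total=3.00, V=8.07; Q2=16.13, Q3=8.07; dissipated=2.613
Total dissipated: 93.890 μJ

Answer: 93.89 μJ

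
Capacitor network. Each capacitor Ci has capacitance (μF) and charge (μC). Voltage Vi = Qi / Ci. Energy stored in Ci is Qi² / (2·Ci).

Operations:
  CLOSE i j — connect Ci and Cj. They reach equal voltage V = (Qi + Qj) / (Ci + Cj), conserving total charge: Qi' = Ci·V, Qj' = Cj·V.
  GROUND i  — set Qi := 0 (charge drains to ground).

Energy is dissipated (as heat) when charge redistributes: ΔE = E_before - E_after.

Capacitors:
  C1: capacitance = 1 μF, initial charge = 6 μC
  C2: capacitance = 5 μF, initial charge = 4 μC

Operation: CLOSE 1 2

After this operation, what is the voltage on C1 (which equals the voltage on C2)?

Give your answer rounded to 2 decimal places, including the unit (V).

Answer: 1.67 V

Derivation:
Initial: C1(1μF, Q=6μC, V=6.00V), C2(5μF, Q=4μC, V=0.80V)
Op 1: CLOSE 1-2: Q_total=10.00, C_total=6.00, V=1.67; Q1=1.67, Q2=8.33; dissipated=11.267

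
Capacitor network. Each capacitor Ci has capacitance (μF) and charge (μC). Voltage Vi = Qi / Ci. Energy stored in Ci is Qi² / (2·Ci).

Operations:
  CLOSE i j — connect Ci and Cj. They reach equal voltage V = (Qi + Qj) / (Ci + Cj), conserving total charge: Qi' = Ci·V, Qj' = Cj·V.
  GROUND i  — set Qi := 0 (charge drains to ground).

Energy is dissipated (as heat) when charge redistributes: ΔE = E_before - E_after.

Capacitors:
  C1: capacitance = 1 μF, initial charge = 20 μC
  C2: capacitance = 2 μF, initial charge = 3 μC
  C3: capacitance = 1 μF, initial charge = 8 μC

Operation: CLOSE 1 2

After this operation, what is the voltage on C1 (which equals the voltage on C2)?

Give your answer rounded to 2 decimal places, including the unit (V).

Answer: 7.67 V

Derivation:
Initial: C1(1μF, Q=20μC, V=20.00V), C2(2μF, Q=3μC, V=1.50V), C3(1μF, Q=8μC, V=8.00V)
Op 1: CLOSE 1-2: Q_total=23.00, C_total=3.00, V=7.67; Q1=7.67, Q2=15.33; dissipated=114.083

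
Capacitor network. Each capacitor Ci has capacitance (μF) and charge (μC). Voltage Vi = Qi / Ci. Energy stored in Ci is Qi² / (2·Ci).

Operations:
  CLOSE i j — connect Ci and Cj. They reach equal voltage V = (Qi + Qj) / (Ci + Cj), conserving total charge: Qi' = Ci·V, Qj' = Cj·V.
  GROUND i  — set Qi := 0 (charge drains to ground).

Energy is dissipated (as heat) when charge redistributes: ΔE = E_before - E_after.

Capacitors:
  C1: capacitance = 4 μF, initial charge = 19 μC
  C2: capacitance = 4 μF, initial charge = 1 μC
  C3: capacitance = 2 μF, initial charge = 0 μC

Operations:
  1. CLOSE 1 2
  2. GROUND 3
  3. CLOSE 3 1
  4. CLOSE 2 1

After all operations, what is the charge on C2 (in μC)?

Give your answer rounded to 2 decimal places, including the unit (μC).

Answer: 8.33 μC

Derivation:
Initial: C1(4μF, Q=19μC, V=4.75V), C2(4μF, Q=1μC, V=0.25V), C3(2μF, Q=0μC, V=0.00V)
Op 1: CLOSE 1-2: Q_total=20.00, C_total=8.00, V=2.50; Q1=10.00, Q2=10.00; dissipated=20.250
Op 2: GROUND 3: Q3=0; energy lost=0.000
Op 3: CLOSE 3-1: Q_total=10.00, C_total=6.00, V=1.67; Q3=3.33, Q1=6.67; dissipated=4.167
Op 4: CLOSE 2-1: Q_total=16.67, C_total=8.00, V=2.08; Q2=8.33, Q1=8.33; dissipated=0.694
Final charges: Q1=8.33, Q2=8.33, Q3=3.33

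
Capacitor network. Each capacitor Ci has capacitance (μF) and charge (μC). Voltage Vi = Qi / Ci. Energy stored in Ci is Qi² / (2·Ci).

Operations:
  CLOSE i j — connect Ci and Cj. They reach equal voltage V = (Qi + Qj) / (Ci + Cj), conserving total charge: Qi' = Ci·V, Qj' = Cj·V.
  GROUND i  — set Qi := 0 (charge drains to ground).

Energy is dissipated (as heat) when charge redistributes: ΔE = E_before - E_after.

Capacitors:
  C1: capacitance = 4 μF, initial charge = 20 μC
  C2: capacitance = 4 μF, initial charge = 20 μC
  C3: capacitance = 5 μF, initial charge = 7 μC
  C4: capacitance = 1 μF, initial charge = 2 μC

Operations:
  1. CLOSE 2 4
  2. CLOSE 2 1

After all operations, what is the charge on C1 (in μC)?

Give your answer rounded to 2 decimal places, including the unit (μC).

Initial: C1(4μF, Q=20μC, V=5.00V), C2(4μF, Q=20μC, V=5.00V), C3(5μF, Q=7μC, V=1.40V), C4(1μF, Q=2μC, V=2.00V)
Op 1: CLOSE 2-4: Q_total=22.00, C_total=5.00, V=4.40; Q2=17.60, Q4=4.40; dissipated=3.600
Op 2: CLOSE 2-1: Q_total=37.60, C_total=8.00, V=4.70; Q2=18.80, Q1=18.80; dissipated=0.360
Final charges: Q1=18.80, Q2=18.80, Q3=7.00, Q4=4.40

Answer: 18.80 μC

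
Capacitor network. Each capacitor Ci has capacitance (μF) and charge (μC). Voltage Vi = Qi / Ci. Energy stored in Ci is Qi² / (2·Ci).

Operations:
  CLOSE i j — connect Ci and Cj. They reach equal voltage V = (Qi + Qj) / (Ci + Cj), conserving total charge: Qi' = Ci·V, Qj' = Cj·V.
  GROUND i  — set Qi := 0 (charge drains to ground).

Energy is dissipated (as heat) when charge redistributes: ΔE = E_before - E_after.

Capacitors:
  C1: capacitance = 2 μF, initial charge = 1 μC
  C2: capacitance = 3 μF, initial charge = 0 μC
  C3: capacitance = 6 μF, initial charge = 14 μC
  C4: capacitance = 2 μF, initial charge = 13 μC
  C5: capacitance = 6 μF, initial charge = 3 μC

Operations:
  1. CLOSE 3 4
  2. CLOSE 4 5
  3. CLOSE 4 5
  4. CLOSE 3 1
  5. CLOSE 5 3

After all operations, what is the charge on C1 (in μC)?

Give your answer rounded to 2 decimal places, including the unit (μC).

Answer: 5.31 μC

Derivation:
Initial: C1(2μF, Q=1μC, V=0.50V), C2(3μF, Q=0μC, V=0.00V), C3(6μF, Q=14μC, V=2.33V), C4(2μF, Q=13μC, V=6.50V), C5(6μF, Q=3μC, V=0.50V)
Op 1: CLOSE 3-4: Q_total=27.00, C_total=8.00, V=3.38; Q3=20.25, Q4=6.75; dissipated=13.021
Op 2: CLOSE 4-5: Q_total=9.75, C_total=8.00, V=1.22; Q4=2.44, Q5=7.31; dissipated=6.199
Op 3: CLOSE 4-5: Q_total=9.75, C_total=8.00, V=1.22; Q4=2.44, Q5=7.31; dissipated=0.000
Op 4: CLOSE 3-1: Q_total=21.25, C_total=8.00, V=2.66; Q3=15.94, Q1=5.31; dissipated=6.199
Op 5: CLOSE 5-3: Q_total=23.25, C_total=12.00, V=1.94; Q5=11.62, Q3=11.62; dissipated=3.100
Final charges: Q1=5.31, Q2=0.00, Q3=11.62, Q4=2.44, Q5=11.62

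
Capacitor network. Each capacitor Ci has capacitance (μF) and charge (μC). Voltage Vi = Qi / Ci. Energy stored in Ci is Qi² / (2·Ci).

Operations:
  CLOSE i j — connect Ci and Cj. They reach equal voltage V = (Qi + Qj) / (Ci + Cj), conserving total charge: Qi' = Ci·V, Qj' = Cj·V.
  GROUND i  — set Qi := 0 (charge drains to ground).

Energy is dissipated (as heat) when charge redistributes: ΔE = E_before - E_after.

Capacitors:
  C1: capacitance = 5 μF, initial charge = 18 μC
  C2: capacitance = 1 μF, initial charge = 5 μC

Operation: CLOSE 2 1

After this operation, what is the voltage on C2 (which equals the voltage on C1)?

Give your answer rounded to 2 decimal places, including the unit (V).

Initial: C1(5μF, Q=18μC, V=3.60V), C2(1μF, Q=5μC, V=5.00V)
Op 1: CLOSE 2-1: Q_total=23.00, C_total=6.00, V=3.83; Q2=3.83, Q1=19.17; dissipated=0.817

Answer: 3.83 V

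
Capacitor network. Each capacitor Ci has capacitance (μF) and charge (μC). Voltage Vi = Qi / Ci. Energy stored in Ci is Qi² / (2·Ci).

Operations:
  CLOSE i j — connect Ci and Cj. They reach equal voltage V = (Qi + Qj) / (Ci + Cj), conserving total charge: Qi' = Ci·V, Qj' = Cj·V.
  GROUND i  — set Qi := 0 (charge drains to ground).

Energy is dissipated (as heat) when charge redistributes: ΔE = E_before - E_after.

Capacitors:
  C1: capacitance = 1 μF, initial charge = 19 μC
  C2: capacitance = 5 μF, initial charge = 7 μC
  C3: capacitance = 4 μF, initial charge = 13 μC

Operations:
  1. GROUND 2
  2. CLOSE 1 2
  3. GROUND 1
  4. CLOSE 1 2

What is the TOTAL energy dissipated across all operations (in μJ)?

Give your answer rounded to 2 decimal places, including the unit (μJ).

Answer: 164.51 μJ

Derivation:
Initial: C1(1μF, Q=19μC, V=19.00V), C2(5μF, Q=7μC, V=1.40V), C3(4μF, Q=13μC, V=3.25V)
Op 1: GROUND 2: Q2=0; energy lost=4.900
Op 2: CLOSE 1-2: Q_total=19.00, C_total=6.00, V=3.17; Q1=3.17, Q2=15.83; dissipated=150.417
Op 3: GROUND 1: Q1=0; energy lost=5.014
Op 4: CLOSE 1-2: Q_total=15.83, C_total=6.00, V=2.64; Q1=2.64, Q2=13.19; dissipated=4.178
Total dissipated: 164.509 μJ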